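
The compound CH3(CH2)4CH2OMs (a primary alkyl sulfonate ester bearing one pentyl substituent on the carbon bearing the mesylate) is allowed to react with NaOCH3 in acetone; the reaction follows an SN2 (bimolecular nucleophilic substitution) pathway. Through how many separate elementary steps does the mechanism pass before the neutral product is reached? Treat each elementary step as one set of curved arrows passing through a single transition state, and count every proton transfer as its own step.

1

Step 1: CH3O⁻ attacks the back face of the α-carbon while MsO⁻ departs with the C–O bonding pair — a single concerted displacement through a pentacoordinate transition state.
Total: 1 elementary step.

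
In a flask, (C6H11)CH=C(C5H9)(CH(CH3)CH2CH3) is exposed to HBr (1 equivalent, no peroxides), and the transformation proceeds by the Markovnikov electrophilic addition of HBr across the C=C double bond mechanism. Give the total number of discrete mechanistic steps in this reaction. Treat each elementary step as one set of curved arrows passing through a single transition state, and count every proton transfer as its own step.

Step 1: Electrophilic addition begins with the π(C=C) electrons forming a bond to the proton of HBr. Following Markovnikov's rule, the resulting cation is tertiary. The H–Br bond breaks heterolytically, releasing Br⁻.
(No 1,2-shift: no single shift to an adjacent carbon would give a more stable cation.)
Step 2: Br⁻ captures the cation: a lone pair on Br⁻ fills the empty p orbital, producing the alkyl halide product.
Total: 2 elementary steps.

2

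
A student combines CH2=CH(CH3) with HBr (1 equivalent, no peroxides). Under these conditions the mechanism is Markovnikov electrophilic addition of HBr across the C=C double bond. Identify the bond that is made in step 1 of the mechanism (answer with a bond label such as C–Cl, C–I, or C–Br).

C–H

Step 1: The π electrons of the C=C bond attack a proton of HBr; Markovnikov addition places the new C–H on the less-substituted alkene carbon, so the positive charge ends up on the more-substituted carbon — a secondary carbocation. The H–Br bond breaks heterolytically, releasing Br⁻.
The bond formed in this step is the C–H bond.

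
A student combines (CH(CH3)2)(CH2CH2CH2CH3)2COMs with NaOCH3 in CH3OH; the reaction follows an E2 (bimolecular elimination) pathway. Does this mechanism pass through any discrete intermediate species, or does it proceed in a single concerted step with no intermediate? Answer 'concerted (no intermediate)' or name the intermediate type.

concerted (no intermediate)

In one step, CH3O⁻ pulls off a β-proton, the C–O bond cleaves, and a C=C double bond forms between the α- and β-carbons (E2, anti elimination).
All bond changes occur in one transition state; no discrete intermediate is formed.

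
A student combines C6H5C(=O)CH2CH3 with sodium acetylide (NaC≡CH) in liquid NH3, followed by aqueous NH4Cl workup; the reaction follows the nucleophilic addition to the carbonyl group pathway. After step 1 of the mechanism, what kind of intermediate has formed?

Step 1: Nucleophilic addition: HC≡C⁻ adds to the carbonyl carbon, pushing the π(C=O) electron pair onto oxygen and giving a tetrahedral alkoxide.
After step 1 the species present is a tetrahedral alkoxide intermediate.

tetrahedral alkoxide intermediate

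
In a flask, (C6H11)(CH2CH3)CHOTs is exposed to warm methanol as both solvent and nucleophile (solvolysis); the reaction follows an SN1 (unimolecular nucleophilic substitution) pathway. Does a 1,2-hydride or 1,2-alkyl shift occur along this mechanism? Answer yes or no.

yes

The first-formed carbocation is secondary.
The adjacent cyclohexyl carbon already bears 2 other carbon substituents and has a hydrogen to migrate; after a 1,2-hydride shift from that carbon the positive charge sits on a tertiary centre.
Tertiary is more stable than secondary, so the shift occurs.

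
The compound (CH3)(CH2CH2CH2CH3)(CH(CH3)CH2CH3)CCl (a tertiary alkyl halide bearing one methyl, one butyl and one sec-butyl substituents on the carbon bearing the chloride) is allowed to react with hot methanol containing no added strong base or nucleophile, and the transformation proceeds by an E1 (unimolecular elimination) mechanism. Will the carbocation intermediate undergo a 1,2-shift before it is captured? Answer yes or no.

The first-formed carbocation is tertiary.
No single 1,2-shift to an adjacent carbon would produce a more-substituted cation than the one already present, so no rearrangement occurs.

no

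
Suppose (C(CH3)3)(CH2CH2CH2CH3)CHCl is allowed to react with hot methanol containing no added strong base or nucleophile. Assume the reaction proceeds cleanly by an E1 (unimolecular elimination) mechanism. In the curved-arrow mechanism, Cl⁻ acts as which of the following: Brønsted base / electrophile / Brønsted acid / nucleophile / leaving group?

Step 1: Rate-determining heterolysis of the C–Cl bond gives Cl⁻ and a secondary carbocation.
Cl⁻ departs with both electrons of the breaking σ-bond — that is the definition of a leaving group.

leaving group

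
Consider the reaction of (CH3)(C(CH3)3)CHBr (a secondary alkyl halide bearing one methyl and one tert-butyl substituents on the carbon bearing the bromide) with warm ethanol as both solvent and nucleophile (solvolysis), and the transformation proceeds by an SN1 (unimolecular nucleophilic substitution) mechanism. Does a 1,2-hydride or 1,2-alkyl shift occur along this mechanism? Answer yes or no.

yes

The first-formed carbocation is secondary.
The adjacent tert-butyl carbon has no hydrogen but bears methyl groups; migration of one methyl with its bonding pair (a 1,2-methyl shift) places the charge on a tertiary centre.
Tertiary is more stable than secondary, so the shift occurs.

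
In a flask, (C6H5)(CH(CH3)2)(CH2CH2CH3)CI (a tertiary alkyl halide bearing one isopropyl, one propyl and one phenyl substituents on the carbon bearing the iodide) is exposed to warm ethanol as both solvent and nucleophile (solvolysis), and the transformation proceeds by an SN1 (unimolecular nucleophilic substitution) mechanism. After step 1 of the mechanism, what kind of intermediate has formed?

tertiary carbocation

Step 1: Ionisation: the C–I σ-bond cleaves heterolytically; both bonding electrons depart with I⁻, leaving a tertiary carbocation at the α-carbon.
After step 1 the species present is a tertiary carbocation.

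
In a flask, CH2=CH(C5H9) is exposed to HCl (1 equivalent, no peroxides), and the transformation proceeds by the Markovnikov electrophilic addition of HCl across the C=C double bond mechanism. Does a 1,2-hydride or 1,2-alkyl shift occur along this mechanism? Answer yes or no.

The first-formed carbocation is secondary.
The adjacent cyclopentyl carbon already bears 2 other carbon substituents and has a hydrogen to migrate; after a 1,2-hydride shift from that carbon the positive charge sits on a tertiary centre.
Tertiary is more stable than secondary, so the shift occurs.

yes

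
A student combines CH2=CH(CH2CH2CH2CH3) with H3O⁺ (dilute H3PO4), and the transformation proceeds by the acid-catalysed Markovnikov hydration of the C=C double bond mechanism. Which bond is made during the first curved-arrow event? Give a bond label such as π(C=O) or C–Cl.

Step 1: The π electrons of the C=C bond attack a proton of H3O⁺; Markovnikov addition places the new C–H on the less-substituted alkene carbon, so the positive charge ends up on the more-substituted carbon — a secondary carbocation. H2O is released.
The bond formed in this step is the C–H bond.

C–H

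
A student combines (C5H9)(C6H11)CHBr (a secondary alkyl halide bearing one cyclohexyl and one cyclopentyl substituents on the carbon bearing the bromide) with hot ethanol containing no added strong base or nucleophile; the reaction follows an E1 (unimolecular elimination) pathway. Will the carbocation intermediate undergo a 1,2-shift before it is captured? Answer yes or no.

The first-formed carbocation is secondary.
The adjacent cyclohexyl carbon already bears 2 other carbon substituents and has a hydrogen to migrate; after a 1,2-hydride shift from that carbon the positive charge sits on a tertiary centre.
Tertiary is more stable than secondary, so the shift occurs.

yes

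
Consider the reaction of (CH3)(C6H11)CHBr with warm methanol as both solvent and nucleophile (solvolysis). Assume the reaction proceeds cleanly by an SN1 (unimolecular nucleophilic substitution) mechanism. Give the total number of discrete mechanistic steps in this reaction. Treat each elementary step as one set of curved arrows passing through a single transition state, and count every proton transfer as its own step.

Step 1: Unassisted departure of Br⁻ (taking the C–Br bonding pair) generates a secondary carbocation.
Step 2: A 1,2-hydride shift from the adjacent cyclohexyl carbon moves the positive charge from the secondary centre to an adjacent carbon, generating a more stable tertiary carbocation.
Step 3: Nucleophilic capture: the oxygen of CH3OH bonds to the cationic carbon, producing an oxonium-ion intermediate.
Step 4: Deprotonation of the oxonium oxygen by solvent methanol yields the neutral ether.
Total: 4 elementary steps.

4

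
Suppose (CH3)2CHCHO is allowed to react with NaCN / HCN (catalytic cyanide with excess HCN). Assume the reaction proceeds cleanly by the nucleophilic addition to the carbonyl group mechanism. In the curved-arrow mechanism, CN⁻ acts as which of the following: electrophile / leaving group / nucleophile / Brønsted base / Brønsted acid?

Step 1: CN⁻ attacks the sp² carbonyl carbon; the C=O π bond breaks and the electrons end up as a lone pair on the alkoxide oxygen of the tetrahedral intermediate.
CN⁻ donates an electron pair to form a new σ-bond to carbon — it is the nucleophile.

nucleophile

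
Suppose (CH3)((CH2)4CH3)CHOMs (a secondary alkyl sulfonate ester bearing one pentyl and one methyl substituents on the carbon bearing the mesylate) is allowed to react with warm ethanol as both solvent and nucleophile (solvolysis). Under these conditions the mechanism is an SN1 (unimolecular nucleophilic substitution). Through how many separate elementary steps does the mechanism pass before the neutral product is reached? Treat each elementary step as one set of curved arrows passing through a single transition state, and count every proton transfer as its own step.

Step 1: Ionisation: the C–O σ-bond cleaves heterolytically; both bonding electrons depart with MsO⁻, leaving a secondary carbocation at the α-carbon.
(No 1,2-shift: no single shift to an adjacent carbon would give a more stable cation.)
Step 2: A lone pair on the oxygen of CH3CH2OH attacks the carbocation, forming a new C–O σ-bond and an oxonium ion.
Step 3: Deprotonation of the oxonium oxygen by solvent ethanol yields the neutral ether.
Total: 3 elementary steps.

3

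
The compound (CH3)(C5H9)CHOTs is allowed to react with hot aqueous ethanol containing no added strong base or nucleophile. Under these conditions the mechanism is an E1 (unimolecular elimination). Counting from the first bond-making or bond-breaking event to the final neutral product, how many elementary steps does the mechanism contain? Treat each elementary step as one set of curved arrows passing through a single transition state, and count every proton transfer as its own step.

Step 1: Unassisted departure of TsO⁻ (taking the C–O bonding pair) generates a secondary carbocation.
Step 2: A 1,2-hydride shift from the adjacent cyclopentyl carbon moves the positive charge from the secondary centre to an adjacent carbon, generating a more stable tertiary carbocation.
Step 3: A water (or ethanol) molecule (solvent) deprotonates a β-carbon; as the C–H bond breaks, those electrons form the new alkene π bond.
Total: 3 elementary steps.

3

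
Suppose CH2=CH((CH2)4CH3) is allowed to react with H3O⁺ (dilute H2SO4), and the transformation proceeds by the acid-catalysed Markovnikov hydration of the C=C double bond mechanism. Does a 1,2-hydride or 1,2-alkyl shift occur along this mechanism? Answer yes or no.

no

The first-formed carbocation is secondary.
No single 1,2-shift to an adjacent carbon would produce a more-substituted cation than the one already present, so no rearrangement occurs.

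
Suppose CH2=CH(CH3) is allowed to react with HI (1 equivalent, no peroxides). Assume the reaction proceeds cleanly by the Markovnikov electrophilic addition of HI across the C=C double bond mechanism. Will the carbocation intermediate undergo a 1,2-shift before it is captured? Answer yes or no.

The first-formed carbocation is secondary.
No single 1,2-shift to an adjacent carbon would produce a more-substituted cation than the one already present, so no rearrangement occurs.

no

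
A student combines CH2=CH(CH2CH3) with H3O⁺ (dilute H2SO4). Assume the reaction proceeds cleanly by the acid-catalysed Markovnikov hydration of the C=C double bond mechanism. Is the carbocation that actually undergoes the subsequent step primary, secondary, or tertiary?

Step 1: Electrophilic addition begins with the π(C=C) electrons forming a bond to the proton of H3O⁺. Following Markovnikov's rule, the resulting cation is secondary. H2O is released.
No single 1,2-shift to an adjacent carbon would give a more-substituted cation, so no rearrangement occurs.

secondary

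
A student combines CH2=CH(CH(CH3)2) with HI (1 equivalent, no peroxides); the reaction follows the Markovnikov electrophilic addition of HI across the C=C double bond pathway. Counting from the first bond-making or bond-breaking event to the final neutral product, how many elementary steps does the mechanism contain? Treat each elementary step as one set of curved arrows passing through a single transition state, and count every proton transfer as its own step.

3

Step 1: Electrophilic addition begins with the π(C=C) electrons forming a bond to the proton of HI. Following Markovnikov's rule, the resulting cation is secondary. The H–I bond breaks heterolytically, releasing I⁻.
Step 2: Carbocation rearrangement: a 1,2-hydride shift from the adjacent isopropyl carbon converts the initially-formed secondary cation into the more stable tertiary cation.
Step 3: Nucleophilic attack by I⁻ on the carbocation completes the addition, giving R–I.
Total: 3 elementary steps.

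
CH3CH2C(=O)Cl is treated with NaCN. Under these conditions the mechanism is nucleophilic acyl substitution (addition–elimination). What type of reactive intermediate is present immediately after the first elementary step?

tetrahedral intermediate

Step 1: A lone pair on the C of CN⁻ attacks the electrophilic acyl carbon; the π(C=O) electrons move onto oxygen, giving a tetrahedral intermediate.
After step 1 the species present is a tetrahedral intermediate.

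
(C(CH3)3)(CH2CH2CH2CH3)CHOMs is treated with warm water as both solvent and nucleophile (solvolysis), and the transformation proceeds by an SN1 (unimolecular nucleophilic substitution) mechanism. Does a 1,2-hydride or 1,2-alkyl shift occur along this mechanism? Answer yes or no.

The first-formed carbocation is secondary.
The adjacent tert-butyl carbon has no hydrogen but bears methyl groups; migration of one methyl with its bonding pair (a 1,2-methyl shift) places the charge on a tertiary centre.
Tertiary is more stable than secondary, so the shift occurs.

yes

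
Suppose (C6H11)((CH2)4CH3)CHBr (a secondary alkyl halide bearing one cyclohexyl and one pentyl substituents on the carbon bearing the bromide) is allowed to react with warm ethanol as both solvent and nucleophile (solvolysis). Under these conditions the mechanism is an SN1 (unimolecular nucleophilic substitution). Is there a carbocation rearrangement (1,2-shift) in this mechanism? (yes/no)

The first-formed carbocation is secondary.
The adjacent cyclohexyl carbon already bears 2 other carbon substituents and has a hydrogen to migrate; after a 1,2-hydride shift from that carbon the positive charge sits on a tertiary centre.
Tertiary is more stable than secondary, so the shift occurs.

yes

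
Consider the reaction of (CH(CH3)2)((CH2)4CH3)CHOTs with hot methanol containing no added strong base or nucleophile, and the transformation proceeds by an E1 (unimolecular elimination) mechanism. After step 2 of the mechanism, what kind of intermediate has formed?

tertiary carbocation

Step 1: Unassisted departure of TsO⁻ (taking the C–O bonding pair) generates a secondary carbocation.
Step 2: Carbocation rearrangement: a 1,2-hydride shift from the adjacent isopropyl carbon converts the initially-formed secondary cation into the more stable tertiary cation.
After step 2 the species present is a tertiary carbocation.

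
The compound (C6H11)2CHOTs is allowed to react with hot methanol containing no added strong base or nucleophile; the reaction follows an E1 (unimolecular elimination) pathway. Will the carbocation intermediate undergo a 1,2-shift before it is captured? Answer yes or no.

The first-formed carbocation is secondary.
The adjacent cyclohexyl carbon already bears 2 other carbon substituents and has a hydrogen to migrate; after a 1,2-hydride shift from that carbon the positive charge sits on a tertiary centre.
Tertiary is more stable than secondary, so the shift occurs.

yes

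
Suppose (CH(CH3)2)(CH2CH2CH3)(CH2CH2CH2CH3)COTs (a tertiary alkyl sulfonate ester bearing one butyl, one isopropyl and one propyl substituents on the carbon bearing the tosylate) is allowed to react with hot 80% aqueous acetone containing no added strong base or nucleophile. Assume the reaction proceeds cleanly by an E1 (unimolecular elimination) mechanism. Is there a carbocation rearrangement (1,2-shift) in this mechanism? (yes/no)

no

The first-formed carbocation is tertiary.
No single 1,2-shift to an adjacent carbon would produce a more-substituted cation than the one already present, so no rearrangement occurs.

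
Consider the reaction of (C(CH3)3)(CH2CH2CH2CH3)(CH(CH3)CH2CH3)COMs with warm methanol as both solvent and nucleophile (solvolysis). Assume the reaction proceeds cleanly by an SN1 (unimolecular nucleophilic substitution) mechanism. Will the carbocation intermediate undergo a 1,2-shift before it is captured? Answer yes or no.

The first-formed carbocation is tertiary.
No single 1,2-shift to an adjacent carbon would produce a more-substituted cation than the one already present, so no rearrangement occurs.

no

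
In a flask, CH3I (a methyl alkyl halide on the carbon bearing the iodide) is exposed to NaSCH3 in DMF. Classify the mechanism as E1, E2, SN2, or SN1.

Conditions: a methyl substrate with a strong nucleophile in the polar aprotic solvent DMF.
These conditions are the textbook signature of the SN2 pathway.
An unhindered substrate with a strong nucleophile in a polar aprotic solvent favours one-step backside displacement.

SN2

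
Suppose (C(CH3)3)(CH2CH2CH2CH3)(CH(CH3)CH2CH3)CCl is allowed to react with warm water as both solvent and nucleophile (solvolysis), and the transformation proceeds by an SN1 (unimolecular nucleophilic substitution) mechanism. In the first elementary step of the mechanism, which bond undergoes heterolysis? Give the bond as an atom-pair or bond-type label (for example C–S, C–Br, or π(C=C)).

C–Cl

Step 1: Unassisted departure of Cl⁻ (taking the C–Cl bonding pair) generates a tertiary carbocation.
The bond broken in this step is the C–Cl bond.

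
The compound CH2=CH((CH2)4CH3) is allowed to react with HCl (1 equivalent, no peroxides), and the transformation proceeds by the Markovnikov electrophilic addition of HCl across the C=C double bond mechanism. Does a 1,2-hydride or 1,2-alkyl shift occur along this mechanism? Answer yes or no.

no

The first-formed carbocation is secondary.
No single 1,2-shift to an adjacent carbon would produce a more-substituted cation than the one already present, so no rearrangement occurs.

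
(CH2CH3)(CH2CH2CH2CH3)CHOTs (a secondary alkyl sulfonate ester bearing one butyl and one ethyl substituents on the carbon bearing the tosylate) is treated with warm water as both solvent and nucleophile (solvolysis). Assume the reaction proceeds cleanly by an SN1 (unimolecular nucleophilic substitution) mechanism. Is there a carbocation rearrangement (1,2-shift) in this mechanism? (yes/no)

The first-formed carbocation is secondary.
No single 1,2-shift to an adjacent carbon would produce a more-substituted cation than the one already present, so no rearrangement occurs.

no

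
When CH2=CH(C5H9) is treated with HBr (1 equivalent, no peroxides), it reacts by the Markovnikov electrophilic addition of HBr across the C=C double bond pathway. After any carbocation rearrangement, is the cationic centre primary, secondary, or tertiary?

Step 1: The π electrons of the C=C bond attack a proton of HBr; Markovnikov addition places the new C–H on the less-substituted alkene carbon, so the positive charge ends up on the more-substituted carbon — a secondary carbocation. The H–Br bond breaks heterolytically, releasing Br⁻.
Step 2: A 1,2-hydride shift from the adjacent cyclopentyl carbon moves the positive charge from the secondary centre to an adjacent carbon, generating a more stable tertiary carbocation.
The cation rearranges from secondary to tertiary via a 1,2-hydride shift from the adjacent cyclopentyl carbon; the tertiary cation is what reacts next.

tertiary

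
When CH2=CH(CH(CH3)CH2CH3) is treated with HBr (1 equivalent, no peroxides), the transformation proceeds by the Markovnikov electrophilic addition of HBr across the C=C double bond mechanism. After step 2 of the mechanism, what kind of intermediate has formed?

Step 1: The π electrons of the C=C bond attack a proton of HBr; Markovnikov addition places the new C–H on the less-substituted alkene carbon, so the positive charge ends up on the more-substituted carbon — a secondary carbocation. The H–Br bond breaks heterolytically, releasing Br⁻.
Step 2: A hydride (H with its bonding pair) migrates from the adjacent sec-butyl carbon to the cationic centre — a 1,2-hydride shift — upgrading the secondary cation to a tertiary one.
After step 2 the species present is a tertiary carbocation.

tertiary carbocation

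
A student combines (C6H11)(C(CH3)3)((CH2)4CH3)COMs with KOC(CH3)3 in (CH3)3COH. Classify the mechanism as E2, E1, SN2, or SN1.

Conditions: a strong/bulky base with a tertiary substrate bearing a β-hydrogen.
These conditions are the textbook signature of the E2 pathway.
A strong (often hindered) base removes a β-H in concert with loss of the leaving group — bimolecular elimination.

E2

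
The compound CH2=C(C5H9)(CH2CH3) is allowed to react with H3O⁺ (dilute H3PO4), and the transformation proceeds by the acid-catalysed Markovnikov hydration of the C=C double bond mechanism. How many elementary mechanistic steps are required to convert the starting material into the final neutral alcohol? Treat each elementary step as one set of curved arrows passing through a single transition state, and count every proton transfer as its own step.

Step 1: Protonation of the alkene by H3O⁺: the π bond acts as the nucleophile and picks up H⁺, giving the more stable (Markovnikov) tertiary carbocation. H2O is released.
(No 1,2-shift: no single shift to an adjacent carbon would give a more stable cation.)
Step 2: Nucleophilic capture of the cation by H2O produces the protonated alcohol (an oxonium ion).
Step 3: Deprotonation of the oxonium ion by a water molecule delivers the neutral alcohol and regenerates the acid catalyst.
Total: 3 elementary steps.

3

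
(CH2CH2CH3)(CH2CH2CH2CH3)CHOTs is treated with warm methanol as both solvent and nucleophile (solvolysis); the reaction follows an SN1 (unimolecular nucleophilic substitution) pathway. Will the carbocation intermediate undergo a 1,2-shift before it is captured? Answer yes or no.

The first-formed carbocation is secondary.
No single 1,2-shift to an adjacent carbon would produce a more-substituted cation than the one already present, so no rearrangement occurs.

no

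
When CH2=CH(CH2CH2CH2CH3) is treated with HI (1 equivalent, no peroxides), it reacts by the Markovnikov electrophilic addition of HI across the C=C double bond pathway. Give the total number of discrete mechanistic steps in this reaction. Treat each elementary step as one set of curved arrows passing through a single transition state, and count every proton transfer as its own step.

Step 1: Electrophilic addition begins with the π(C=C) electrons forming a bond to the proton of HI. Following Markovnikov's rule, the resulting cation is secondary. The H–I bond breaks heterolytically, releasing I⁻.
(No 1,2-shift: no single shift to an adjacent carbon would give a more stable cation.)
Step 2: Nucleophilic attack by I⁻ on the carbocation completes the addition, giving R–I.
Total: 2 elementary steps.

2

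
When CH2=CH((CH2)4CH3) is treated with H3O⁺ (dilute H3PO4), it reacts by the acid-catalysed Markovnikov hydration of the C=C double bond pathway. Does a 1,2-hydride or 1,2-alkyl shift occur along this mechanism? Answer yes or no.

no

The first-formed carbocation is secondary.
No single 1,2-shift to an adjacent carbon would produce a more-substituted cation than the one already present, so no rearrangement occurs.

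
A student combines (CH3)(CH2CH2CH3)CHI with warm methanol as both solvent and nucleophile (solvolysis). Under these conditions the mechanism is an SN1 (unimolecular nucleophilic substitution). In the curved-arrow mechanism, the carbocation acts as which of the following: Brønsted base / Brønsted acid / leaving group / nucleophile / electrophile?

electrophile

Step 2: Nucleophilic capture: the oxygen of CH3OH bonds to the cationic carbon, producing an oxonium-ion intermediate.
The carbocation accepts an electron pair into an empty or π* orbital — it is the electrophile.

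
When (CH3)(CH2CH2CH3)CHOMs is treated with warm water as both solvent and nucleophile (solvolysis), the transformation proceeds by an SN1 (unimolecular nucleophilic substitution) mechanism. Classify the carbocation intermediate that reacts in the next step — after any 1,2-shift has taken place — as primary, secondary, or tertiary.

secondary

Step 1: Rate-determining heterolysis of the C–O bond gives MsO⁻ and a secondary carbocation.
No single 1,2-shift to an adjacent carbon would give a more-substituted cation, so no rearrangement occurs.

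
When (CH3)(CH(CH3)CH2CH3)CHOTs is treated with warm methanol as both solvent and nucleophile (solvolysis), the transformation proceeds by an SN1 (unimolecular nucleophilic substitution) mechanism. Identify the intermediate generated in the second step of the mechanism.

tertiary carbocation

Step 1: The C–O bond breaks with both electrons going to the tosylate; TsO⁻ leaves and a secondary carbocation remains.
Step 2: A hydride (H with its bonding pair) migrates from the adjacent sec-butyl carbon to the cationic centre — a 1,2-hydride shift — upgrading the secondary cation to a tertiary one.
After step 2 the species present is a tertiary carbocation.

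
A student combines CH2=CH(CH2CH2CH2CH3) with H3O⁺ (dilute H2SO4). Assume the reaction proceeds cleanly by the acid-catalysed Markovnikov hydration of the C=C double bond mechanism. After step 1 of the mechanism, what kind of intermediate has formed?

Step 1: The π electrons of the C=C bond attack a proton of H3O⁺; Markovnikov addition places the new C–H on the less-substituted alkene carbon, so the positive charge ends up on the more-substituted carbon — a secondary carbocation. H2O is released.
After step 1 the species present is a secondary carbocation.

secondary carbocation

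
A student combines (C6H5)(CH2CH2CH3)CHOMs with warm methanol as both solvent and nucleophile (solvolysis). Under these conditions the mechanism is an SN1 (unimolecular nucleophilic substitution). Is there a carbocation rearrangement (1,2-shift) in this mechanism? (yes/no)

The first-formed carbocation is secondary.
No single 1,2-shift to an adjacent carbon would produce a more-substituted cation than the one already present, so no rearrangement occurs.

no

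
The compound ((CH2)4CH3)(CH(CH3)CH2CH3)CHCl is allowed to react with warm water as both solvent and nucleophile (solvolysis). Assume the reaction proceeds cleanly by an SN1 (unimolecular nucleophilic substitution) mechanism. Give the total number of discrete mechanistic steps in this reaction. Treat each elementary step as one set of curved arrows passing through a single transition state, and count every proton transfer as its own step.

4

Step 1: Unassisted departure of Cl⁻ (taking the C–Cl bonding pair) generates a secondary carbocation.
Step 2: A hydride (H with its bonding pair) migrates from the adjacent sec-butyl carbon to the cationic centre — a 1,2-hydride shift — upgrading the secondary cation to a tertiary one.
Step 3: Nucleophilic capture: the oxygen of H2O bonds to the cationic carbon, producing an oxonium-ion intermediate.
Step 4: Proton transfer from the O–H of the oxonium ion to a solvent molecule delivers the neutral alcohol.
Total: 4 elementary steps.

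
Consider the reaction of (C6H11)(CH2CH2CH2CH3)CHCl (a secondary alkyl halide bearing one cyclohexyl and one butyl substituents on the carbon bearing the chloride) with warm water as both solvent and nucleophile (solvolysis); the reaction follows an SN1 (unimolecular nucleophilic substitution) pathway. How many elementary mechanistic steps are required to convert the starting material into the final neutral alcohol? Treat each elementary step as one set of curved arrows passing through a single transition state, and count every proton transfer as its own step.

4

Step 1: Rate-determining heterolysis of the C–Cl bond gives Cl⁻ and a secondary carbocation.
Step 2: A hydride (H with its bonding pair) migrates from the adjacent cyclohexyl carbon to the cationic centre — a 1,2-hydride shift — upgrading the secondary cation to a tertiary one.
Step 3: Nucleophilic capture: the oxygen of H2O bonds to the cationic carbon, producing an oxonium-ion intermediate.
Step 4: Proton transfer from the O–H of the oxonium ion to a solvent molecule delivers the neutral alcohol.
Total: 4 elementary steps.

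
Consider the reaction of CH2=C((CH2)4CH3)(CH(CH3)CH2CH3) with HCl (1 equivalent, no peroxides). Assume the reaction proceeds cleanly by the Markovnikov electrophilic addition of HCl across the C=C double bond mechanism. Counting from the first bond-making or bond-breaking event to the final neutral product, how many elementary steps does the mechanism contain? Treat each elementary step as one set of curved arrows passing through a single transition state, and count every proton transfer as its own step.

Step 1: Electrophilic addition begins with the π(C=C) electrons forming a bond to the proton of HCl. Following Markovnikov's rule, the resulting cation is tertiary. The H–Cl bond breaks heterolytically, releasing Cl⁻.
(No 1,2-shift: no single shift to an adjacent carbon would give a more stable cation.)
Step 2: Cl⁻ captures the cation: a lone pair on Cl⁻ fills the empty p orbital, producing the alkyl halide product.
Total: 2 elementary steps.

2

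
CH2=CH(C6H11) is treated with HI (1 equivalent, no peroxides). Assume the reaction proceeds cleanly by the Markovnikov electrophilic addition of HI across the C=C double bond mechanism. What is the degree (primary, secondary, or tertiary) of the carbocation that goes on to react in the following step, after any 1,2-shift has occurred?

tertiary

Step 1: Protonation of the alkene by HI: the π bond acts as the nucleophile and picks up H⁺, giving the more stable (Markovnikov) secondary carbocation. The H–I bond breaks heterolytically, releasing I⁻.
Step 2: A 1,2-hydride shift from the adjacent cyclohexyl carbon moves the positive charge from the secondary centre to an adjacent carbon, generating a more stable tertiary carbocation.
The cation rearranges from secondary to tertiary via a 1,2-hydride shift from the adjacent cyclohexyl carbon; the tertiary cation is what reacts next.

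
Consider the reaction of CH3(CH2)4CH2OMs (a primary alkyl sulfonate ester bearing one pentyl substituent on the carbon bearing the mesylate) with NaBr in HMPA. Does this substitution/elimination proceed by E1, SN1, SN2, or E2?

Conditions: a primary substrate with a strong nucleophile in the polar aprotic solvent HMPA.
These conditions are the textbook signature of the SN2 pathway.
An unhindered substrate with a strong nucleophile in a polar aprotic solvent favours one-step backside displacement.

SN2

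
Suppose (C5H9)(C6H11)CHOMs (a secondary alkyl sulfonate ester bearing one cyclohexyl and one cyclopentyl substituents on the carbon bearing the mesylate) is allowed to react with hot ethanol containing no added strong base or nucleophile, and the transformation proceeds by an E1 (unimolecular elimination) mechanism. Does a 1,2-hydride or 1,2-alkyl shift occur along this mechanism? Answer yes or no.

The first-formed carbocation is secondary.
The adjacent cyclohexyl carbon already bears 2 other carbon substituents and has a hydrogen to migrate; after a 1,2-hydride shift from that carbon the positive charge sits on a tertiary centre.
Tertiary is more stable than secondary, so the shift occurs.

yes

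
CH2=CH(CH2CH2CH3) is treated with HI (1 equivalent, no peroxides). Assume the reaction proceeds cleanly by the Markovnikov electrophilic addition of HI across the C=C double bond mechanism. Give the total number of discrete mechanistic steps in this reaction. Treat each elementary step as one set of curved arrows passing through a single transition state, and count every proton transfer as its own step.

Step 1: Protonation of the alkene by HI: the π bond acts as the nucleophile and picks up H⁺, giving the more stable (Markovnikov) secondary carbocation. The H–I bond breaks heterolytically, releasing I⁻.
(No 1,2-shift: no single shift to an adjacent carbon would give a more stable cation.)
Step 2: Nucleophilic attack by I⁻ on the carbocation completes the addition, giving R–I.
Total: 2 elementary steps.

2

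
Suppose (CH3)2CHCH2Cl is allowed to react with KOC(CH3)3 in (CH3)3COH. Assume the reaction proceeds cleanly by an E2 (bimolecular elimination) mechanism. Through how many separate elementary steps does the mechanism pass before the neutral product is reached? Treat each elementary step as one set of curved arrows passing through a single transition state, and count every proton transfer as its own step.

1

Step 1: Concerted anti-periplanar elimination: (CH3)3CO⁻ abstracts a β-H while Cl⁻ leaves, and the C–H electrons become the new C=C π bond — all in a single transition state.
Total: 1 elementary step.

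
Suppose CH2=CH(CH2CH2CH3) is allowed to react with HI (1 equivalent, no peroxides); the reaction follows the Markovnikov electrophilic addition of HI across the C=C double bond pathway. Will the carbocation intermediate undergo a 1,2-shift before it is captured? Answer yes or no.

no

The first-formed carbocation is secondary.
No single 1,2-shift to an adjacent carbon would produce a more-substituted cation than the one already present, so no rearrangement occurs.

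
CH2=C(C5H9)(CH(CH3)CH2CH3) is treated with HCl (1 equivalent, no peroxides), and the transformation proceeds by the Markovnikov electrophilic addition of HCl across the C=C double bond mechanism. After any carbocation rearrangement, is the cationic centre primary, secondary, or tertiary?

tertiary

Step 1: Protonation of the alkene by HCl: the π bond acts as the nucleophile and picks up H⁺, giving the more stable (Markovnikov) tertiary carbocation. The H–Cl bond breaks heterolytically, releasing Cl⁻.
No single 1,2-shift to an adjacent carbon would give a more-substituted cation, so no rearrangement occurs.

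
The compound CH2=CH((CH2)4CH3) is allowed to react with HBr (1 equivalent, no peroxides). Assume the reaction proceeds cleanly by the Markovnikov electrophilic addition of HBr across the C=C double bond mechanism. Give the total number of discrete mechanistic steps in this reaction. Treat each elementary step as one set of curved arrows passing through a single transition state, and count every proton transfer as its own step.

2

Step 1: Protonation of the alkene by HBr: the π bond acts as the nucleophile and picks up H⁺, giving the more stable (Markovnikov) secondary carbocation. The H–Br bond breaks heterolytically, releasing Br⁻.
(No 1,2-shift: no single shift to an adjacent carbon would give a more stable cation.)
Step 2: The Br⁻ anion donates a lone pair to the carbocation, forming the new C–Br σ-bond and giving the neutral alkyl halide.
Total: 2 elementary steps.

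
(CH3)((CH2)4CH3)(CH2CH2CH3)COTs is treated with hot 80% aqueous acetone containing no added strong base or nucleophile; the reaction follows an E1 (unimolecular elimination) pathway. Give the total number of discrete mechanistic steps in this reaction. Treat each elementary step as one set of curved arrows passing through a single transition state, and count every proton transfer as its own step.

Step 1: Unassisted departure of TsO⁻ (taking the C–O bonding pair) generates a tertiary carbocation.
(No 1,2-shift: no single shift to an adjacent carbon would give a more stable cation.)
Step 2: A water molecule (solvent) deprotonates a β-carbon; as the C–H bond breaks, those electrons form the new alkene π bond.
Total: 2 elementary steps.

2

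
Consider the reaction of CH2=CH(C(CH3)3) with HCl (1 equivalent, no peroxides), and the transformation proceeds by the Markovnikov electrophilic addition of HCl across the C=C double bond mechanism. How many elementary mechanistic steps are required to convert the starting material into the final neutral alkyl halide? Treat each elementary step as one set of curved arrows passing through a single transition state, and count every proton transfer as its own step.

3

Step 1: Protonation of the alkene by HCl: the π bond acts as the nucleophile and picks up H⁺, giving the more stable (Markovnikov) secondary carbocation. The H–Cl bond breaks heterolytically, releasing Cl⁻.
Step 2: A methyl group with its bonding pair migrates from the adjacent tert-butyl carbon to the cationic centre — a 1,2-methyl shift — upgrading the secondary cation to a tertiary one.
Step 3: Nucleophilic attack by Cl⁻ on the carbocation completes the addition, giving R–Cl.
Total: 3 elementary steps.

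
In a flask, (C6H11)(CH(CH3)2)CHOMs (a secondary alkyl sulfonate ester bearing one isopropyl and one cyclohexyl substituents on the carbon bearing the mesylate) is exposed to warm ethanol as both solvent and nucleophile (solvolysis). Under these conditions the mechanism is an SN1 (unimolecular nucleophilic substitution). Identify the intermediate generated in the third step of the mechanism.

oxonium ion

Step 1: Unassisted departure of MsO⁻ (taking the C–O bonding pair) generates a secondary carbocation.
Step 2: A 1,2-hydride shift from the adjacent isopropyl carbon moves the positive charge from the secondary centre to an adjacent carbon, generating a more stable tertiary carbocation.
Step 3: Nucleophilic capture: the oxygen of CH3CH2OH bonds to the cationic carbon, producing an oxonium-ion intermediate.
After step 3 the species present is an oxonium ion.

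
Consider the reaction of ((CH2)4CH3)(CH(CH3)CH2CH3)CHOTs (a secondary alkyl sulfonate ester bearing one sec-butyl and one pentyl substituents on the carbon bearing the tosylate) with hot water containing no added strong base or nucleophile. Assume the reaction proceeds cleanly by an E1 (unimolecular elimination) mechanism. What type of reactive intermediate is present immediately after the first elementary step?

secondary carbocation

Step 1: The C–O bond breaks with both electrons going to the tosylate; TsO⁻ leaves and a secondary carbocation remains.
After step 1 the species present is a secondary carbocation.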